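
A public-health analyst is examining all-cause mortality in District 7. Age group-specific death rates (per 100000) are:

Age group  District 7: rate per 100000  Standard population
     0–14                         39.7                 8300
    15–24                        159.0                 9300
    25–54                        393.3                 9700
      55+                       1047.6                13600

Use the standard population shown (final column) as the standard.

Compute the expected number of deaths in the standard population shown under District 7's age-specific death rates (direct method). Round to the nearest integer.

Expected deaths = Σ (standard pop × age-specific rate ÷ 100000)
= 8300×39.7/100000 + 9300×159.0/100000 + 9700×393.3/100000 + 13600×1047.6/100000
= 3.30 + 14.79 + 38.15 + 142.47 = 198.71.

199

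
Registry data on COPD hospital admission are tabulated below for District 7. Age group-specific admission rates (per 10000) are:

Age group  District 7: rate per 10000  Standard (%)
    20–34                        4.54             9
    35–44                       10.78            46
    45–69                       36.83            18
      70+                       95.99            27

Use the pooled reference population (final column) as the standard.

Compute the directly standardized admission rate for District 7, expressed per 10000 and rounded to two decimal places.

37.91

Standard weights: 0.09, 0.46, 0.18, 0.27.
Standardized rate: 0.0900×4.54 + 0.4600×10.78 + 0.1800×36.83 + 0.2700×95.99 = 37.9141 per 10000.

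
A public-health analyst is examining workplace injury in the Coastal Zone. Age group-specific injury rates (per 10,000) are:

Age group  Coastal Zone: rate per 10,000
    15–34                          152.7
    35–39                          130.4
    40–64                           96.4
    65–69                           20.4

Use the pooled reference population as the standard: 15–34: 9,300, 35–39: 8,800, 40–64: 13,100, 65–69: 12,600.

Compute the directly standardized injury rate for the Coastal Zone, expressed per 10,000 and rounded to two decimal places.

Standard total = 43,800; weights = 0.2123, 0.2009, 0.2991, 0.2877.
Standardized rate: 0.2123×152.7 + 0.2009×130.4 + 0.2991×96.4 + 0.2877×20.4 = 93.3221 per 10,000.

93.32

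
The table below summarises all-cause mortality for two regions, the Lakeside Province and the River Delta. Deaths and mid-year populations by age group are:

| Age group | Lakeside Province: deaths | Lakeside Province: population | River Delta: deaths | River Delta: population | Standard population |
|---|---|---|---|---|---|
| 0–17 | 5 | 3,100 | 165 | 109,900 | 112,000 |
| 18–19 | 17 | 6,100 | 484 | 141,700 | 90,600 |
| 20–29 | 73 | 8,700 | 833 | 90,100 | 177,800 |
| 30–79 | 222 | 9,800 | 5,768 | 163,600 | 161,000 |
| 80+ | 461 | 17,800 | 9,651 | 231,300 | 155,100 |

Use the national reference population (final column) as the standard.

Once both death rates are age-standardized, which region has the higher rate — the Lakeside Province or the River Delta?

Age-specific rates per 1,000 for the Lakeside Province: 1.613, 2.787, 8.391, 22.653, 25.899.
For the River Delta: 1.501, 3.416, 9.245, 35.257, 41.725.
Standard total = 696,500; weights = 0.1608, 0.1301, 0.2553, 0.2312, 0.2227.
The Lakeside Province: 0.1608×1.613 + 0.1301×2.787 + 0.2553×8.391 + 0.2312×22.653 + 0.2227×25.899 = 13.7675 per 1,000.
The River Delta: 0.1608×1.501 + 0.1301×3.416 + 0.2553×9.245 + 0.2312×35.257 + 0.2227×41.725 = 20.4872 per 1,000.

River Delta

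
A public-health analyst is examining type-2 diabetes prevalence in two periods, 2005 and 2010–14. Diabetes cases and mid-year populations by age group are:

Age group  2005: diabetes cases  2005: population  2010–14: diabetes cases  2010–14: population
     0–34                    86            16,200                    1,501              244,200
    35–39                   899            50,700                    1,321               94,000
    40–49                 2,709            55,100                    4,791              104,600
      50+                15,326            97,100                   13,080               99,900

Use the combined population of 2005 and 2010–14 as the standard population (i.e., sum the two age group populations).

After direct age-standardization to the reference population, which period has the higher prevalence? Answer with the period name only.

Age-specific rates per 1,000 for 2005: 5.309, 17.732, 49.165, 157.837.
For 2010–14: 6.147, 14.053, 45.803, 130.931.
Combined standard total = 761,800; weights = 0.3418, 0.1899, 0.2096, 0.2586.
2005: 0.3418×5.309 + 0.1899×17.732 + 0.2096×49.165 + 0.2586×157.837 = 56.3058 per 1,000.
2010–14: 0.3418×6.147 + 0.1899×14.053 + 0.2096×45.803 + 0.2586×130.931 = 48.2308 per 1,000.

2005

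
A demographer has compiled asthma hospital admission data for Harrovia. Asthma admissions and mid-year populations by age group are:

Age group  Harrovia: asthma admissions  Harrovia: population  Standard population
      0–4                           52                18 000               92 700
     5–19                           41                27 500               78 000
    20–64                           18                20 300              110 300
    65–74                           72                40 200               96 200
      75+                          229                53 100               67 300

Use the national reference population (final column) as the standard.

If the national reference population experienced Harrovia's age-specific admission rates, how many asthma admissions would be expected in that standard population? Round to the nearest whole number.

Age-specific rates per 10 000 for Harrovia: 28.89, 14.91, 8.87, 17.91, 43.13.
Expected asthma admissions = Σ (standard pop × age-specific rate ÷ 10 000)
= 92 700×28.89/10 000 + 78 000×14.91/10 000 + 110 300×8.87/10 000 + 96 200×17.91/10 000 + 67 300×43.13/10 000
= 267.80 + 116.29 + 97.80 + 172.30 + 290.24 = 944.43.

944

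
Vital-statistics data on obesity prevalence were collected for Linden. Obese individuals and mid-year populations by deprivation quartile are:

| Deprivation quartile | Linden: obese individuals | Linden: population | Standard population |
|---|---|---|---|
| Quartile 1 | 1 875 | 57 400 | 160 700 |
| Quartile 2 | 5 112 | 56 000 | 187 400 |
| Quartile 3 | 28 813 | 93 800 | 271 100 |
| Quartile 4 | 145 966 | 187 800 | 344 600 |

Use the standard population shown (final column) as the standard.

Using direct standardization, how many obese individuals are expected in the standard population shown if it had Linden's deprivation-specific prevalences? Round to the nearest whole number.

373469

Deprivation-specific rates per 1 000 for Linden: 32.666, 91.286, 307.175, 777.242.
Expected obese individuals = Σ (standard pop × deprivation-specific rate ÷ 1 000)
= 160 700×32.666/1 000 + 187 400×91.286/1 000 + 271 100×307.175/1 000 + 344 600×777.242/1 000
= 5249.35 + 17106.94 + 83275.10 + 267837.51 = 373468.89.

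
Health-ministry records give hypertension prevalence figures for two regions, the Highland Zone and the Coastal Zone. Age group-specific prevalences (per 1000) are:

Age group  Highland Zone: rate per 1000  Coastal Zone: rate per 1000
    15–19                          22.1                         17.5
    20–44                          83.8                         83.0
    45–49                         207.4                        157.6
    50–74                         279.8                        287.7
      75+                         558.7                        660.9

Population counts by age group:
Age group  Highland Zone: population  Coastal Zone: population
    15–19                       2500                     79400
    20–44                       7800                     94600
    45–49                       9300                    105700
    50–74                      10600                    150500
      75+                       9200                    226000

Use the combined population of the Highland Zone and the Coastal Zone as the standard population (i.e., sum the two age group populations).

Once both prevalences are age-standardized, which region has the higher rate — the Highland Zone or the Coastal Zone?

Combined standard total = 695600; weights = 0.1177, 0.1472, 0.1653, 0.2316, 0.3381.
The Highland Zone: 0.1177×22.1 + 0.1472×83.8 + 0.1653×207.4 + 0.2316×279.8 + 0.3381×558.7 = 302.9387 per 1000.
The Coastal Zone: 0.1177×17.5 + 0.1472×83.0 + 0.1653×157.6 + 0.2316×287.7 + 0.3381×660.9 = 330.4321 per 1000.

Coastal Zone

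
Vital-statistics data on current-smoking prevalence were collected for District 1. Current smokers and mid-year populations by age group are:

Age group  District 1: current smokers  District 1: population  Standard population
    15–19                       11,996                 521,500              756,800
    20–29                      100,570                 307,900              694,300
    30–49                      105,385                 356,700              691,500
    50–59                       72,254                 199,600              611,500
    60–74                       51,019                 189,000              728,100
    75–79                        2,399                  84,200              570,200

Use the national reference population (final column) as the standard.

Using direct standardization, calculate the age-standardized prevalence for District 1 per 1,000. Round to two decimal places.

217.81

Age-specific rates per 1,000 for District 1: 23.003, 326.632, 295.444, 361.994, 269.942, 28.492.
Standard total = 4,052,400; weights = 0.1868, 0.1713, 0.1706, 0.1509, 0.1797, 0.1407.
Standardized rate: 0.1868×23.003 + 0.1713×326.632 + 0.1706×295.444 + 0.1509×361.994 + 0.1797×269.942 + 0.1407×28.492 = 217.8065 per 1,000.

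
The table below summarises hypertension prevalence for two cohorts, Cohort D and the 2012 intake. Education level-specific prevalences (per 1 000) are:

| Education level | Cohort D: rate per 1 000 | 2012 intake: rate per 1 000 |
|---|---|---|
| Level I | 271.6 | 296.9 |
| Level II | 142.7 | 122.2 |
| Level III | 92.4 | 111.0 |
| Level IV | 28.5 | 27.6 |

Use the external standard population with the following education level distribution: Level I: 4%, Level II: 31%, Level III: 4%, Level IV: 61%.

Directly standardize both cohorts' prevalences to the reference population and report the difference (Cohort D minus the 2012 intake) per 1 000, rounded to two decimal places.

Standard weights: 0.04, 0.31, 0.04, 0.61.
Cohort D: 0.0400×271.6 + 0.3100×142.7 + 0.0400×92.4 + 0.6100×28.5 = 76.1820 per 1 000.
The 2012 intake: 0.0400×296.9 + 0.3100×122.2 + 0.0400×111.0 + 0.6100×27.6 = 71.0340 per 1 000.
Difference = 76.1820 − 71.0340 = 5.1480.

5.15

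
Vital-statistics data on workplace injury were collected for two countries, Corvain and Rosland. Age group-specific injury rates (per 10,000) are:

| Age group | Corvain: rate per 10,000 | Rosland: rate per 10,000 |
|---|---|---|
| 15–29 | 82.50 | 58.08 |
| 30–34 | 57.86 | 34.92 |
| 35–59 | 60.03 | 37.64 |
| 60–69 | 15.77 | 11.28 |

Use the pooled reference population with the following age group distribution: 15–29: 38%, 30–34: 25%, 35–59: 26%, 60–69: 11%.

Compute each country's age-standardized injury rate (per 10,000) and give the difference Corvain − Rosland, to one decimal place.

21.3

Standard weights: 0.38, 0.25, 0.26, 0.11.
Corvain: 0.3800×82.50 + 0.2500×57.86 + 0.2600×60.03 + 0.1100×15.77 = 63.1575 per 10,000.
Rosland: 0.3800×58.08 + 0.2500×34.92 + 0.2600×37.64 + 0.1100×11.28 = 41.8276 per 10,000.
Difference = 63.1575 − 41.8276 = 21.3299.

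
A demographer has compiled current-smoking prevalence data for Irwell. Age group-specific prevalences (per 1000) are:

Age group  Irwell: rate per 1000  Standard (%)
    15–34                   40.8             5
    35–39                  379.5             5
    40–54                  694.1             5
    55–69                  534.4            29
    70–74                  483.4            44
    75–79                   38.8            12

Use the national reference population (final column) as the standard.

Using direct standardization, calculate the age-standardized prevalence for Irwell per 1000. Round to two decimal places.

428.05

Standard weights: 0.05, 0.05, 0.05, 0.29, 0.44, 0.12.
Standardized rate: 0.0500×40.8 + 0.0500×379.5 + 0.0500×694.1 + 0.2900×534.4 + 0.4400×483.4 + 0.1200×38.8 = 428.0480 per 1000.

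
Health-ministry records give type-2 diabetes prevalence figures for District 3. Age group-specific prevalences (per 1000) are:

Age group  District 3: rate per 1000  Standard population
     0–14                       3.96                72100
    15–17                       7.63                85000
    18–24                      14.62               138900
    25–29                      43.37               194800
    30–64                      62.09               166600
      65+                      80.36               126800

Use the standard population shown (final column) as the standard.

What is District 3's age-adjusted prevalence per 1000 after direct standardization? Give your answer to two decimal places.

Standard total = 784200; weights = 0.0919, 0.1084, 0.1771, 0.2484, 0.2124, 0.1617.
Standardized rate: 0.0919×3.96 + 0.1084×7.63 + 0.1771×14.62 + 0.2484×43.37 + 0.2124×62.09 + 0.1617×80.36 = 40.7385 per 1000.

40.74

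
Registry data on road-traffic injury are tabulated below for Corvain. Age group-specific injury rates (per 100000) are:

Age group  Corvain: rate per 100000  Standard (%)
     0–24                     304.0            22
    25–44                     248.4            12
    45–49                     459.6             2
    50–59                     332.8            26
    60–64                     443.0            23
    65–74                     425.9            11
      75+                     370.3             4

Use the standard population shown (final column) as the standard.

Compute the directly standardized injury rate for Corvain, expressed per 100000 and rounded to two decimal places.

355.96

Standard weights: 0.22, 0.12, 0.02, 0.26, 0.23, 0.11, 0.04.
Standardized rate: 0.2200×304.0 + 0.1200×248.4 + 0.0200×459.6 + 0.2600×332.8 + 0.2300×443.0 + 0.1100×425.9 + 0.0400×370.3 = 355.9590 per 100000.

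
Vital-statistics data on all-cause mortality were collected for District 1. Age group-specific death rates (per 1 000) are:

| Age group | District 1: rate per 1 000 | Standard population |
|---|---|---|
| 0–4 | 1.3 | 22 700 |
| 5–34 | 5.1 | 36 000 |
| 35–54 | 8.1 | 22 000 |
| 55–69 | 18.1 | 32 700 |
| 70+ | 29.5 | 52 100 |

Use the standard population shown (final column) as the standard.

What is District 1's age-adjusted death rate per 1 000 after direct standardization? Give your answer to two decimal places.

15.23

Standard total = 165 500; weights = 0.1372, 0.2175, 0.1329, 0.1976, 0.3148.
Standardized rate: 0.1372×1.3 + 0.2175×5.1 + 0.1329×8.1 + 0.1976×18.1 + 0.3148×29.5 = 15.2274 per 1 000.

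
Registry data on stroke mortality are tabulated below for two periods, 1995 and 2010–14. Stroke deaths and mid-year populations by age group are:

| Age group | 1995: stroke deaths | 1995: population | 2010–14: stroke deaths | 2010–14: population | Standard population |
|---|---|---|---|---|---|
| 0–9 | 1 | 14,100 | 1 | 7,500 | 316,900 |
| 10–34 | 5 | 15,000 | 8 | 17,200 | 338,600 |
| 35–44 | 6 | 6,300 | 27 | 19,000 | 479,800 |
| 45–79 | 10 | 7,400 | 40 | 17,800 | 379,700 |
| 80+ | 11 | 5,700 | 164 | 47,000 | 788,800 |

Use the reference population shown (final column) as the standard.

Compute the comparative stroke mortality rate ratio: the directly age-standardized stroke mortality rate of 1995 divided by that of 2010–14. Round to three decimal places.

0.586

Age-specific rates per 100,000 for 1995: 7.09, 33.33, 95.24, 135.14, 192.98.
For 2010–14: 13.33, 46.51, 142.11, 224.72, 348.94.
Standard total = 2,303,800; weights = 0.1376, 0.1470, 0.2083, 0.1648, 0.3424.
1995: 0.1376×7.09 + 0.1470×33.33 + 0.2083×95.24 + 0.1648×135.14 + 0.3424×192.98 = 114.0571 per 100,000.
2010–14: 0.1376×13.33 + 0.1470×46.51 + 0.2083×142.11 + 0.1648×224.72 + 0.3424×348.94 = 194.7751 per 100,000.
Ratio = 114.0571 ÷ 194.7751 = 0.58558.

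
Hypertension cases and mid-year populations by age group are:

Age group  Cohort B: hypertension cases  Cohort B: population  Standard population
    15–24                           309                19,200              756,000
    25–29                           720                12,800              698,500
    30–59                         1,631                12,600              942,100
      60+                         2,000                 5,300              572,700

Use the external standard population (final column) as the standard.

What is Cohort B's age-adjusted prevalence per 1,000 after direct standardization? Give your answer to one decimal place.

Age-specific rates per 1,000 for Cohort B: 16.094, 56.250, 129.444, 377.358.
Standard total = 2,969,300; weights = 0.2546, 0.2352, 0.3173, 0.1929.
Standardized rate: 0.2546×16.094 + 0.2352×56.250 + 0.3173×129.444 + 0.1929×377.358 = 131.1825 per 1,000.

131.2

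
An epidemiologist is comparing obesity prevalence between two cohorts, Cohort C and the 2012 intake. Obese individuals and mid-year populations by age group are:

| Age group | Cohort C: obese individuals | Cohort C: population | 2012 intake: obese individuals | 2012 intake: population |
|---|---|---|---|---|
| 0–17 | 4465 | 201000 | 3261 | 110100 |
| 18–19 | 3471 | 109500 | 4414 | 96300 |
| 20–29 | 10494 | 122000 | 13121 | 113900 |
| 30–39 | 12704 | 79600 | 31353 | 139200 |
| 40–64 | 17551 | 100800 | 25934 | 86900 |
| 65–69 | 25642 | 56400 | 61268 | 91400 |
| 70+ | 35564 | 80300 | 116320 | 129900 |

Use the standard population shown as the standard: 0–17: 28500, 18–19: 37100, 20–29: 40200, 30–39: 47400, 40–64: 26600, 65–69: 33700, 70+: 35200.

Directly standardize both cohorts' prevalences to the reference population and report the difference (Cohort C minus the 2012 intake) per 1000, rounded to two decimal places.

Age-specific rates per 1000 for Cohort C: 22.214, 31.699, 86.016, 159.598, 174.117, 454.645, 442.889.
For the 2012 intake: 29.619, 45.836, 115.198, 225.237, 298.435, 670.328, 895.458.
Standard total = 248700; weights = 0.1146, 0.1492, 0.1616, 0.1906, 0.1070, 0.1355, 0.1415.
Cohort C: 0.1146×22.214 + 0.1492×31.699 + 0.1616×86.016 + 0.1906×159.598 + 0.1070×174.117 + 0.1355×454.645 + 0.1415×442.889 = 194.5102 per 1000.
The 2012 intake: 0.1146×29.619 + 0.1492×45.836 + 0.1616×115.198 + 0.1906×225.237 + 0.1070×298.435 + 0.1355×670.328 + 0.1415×895.458 = 321.2721 per 1000.
Difference = 194.5102 − 321.2721 = -126.7619.

-126.76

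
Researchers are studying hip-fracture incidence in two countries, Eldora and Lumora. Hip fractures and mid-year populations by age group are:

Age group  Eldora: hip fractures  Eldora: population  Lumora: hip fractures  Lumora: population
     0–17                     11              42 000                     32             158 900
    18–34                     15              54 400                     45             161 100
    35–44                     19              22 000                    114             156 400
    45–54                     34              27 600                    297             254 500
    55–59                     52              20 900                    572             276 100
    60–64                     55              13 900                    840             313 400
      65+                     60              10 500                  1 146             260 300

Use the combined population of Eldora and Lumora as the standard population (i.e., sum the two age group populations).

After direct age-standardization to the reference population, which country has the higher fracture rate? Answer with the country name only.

Age-specific rates per 100 000 for Eldora: 26.19, 27.57, 86.36, 123.19, 248.80, 395.68, 571.43.
For Lumora: 20.14, 27.93, 72.89, 116.70, 207.17, 268.03, 440.26.
Combined standard total = 1 772 000; weights = 0.1134, 0.1216, 0.1007, 0.1592, 0.1676, 0.1847, 0.1528.
Eldora: 0.1134×26.19 + 0.1216×27.57 + 0.1007×86.36 + 0.1592×123.19 + 0.1676×248.80 + 0.1847×395.68 + 0.1528×571.43 = 236.7423 per 100 000.
Lumora: 0.1134×20.14 + 0.1216×27.93 + 0.1007×72.89 + 0.1592×116.70 + 0.1676×207.17 + 0.1847×268.03 + 0.1528×440.26 = 183.1084 per 100 000.
The crude rates (128.59 vs 192.70) would put Lumora higher, but that reflects its age composition; once standardized to a common age structure, Eldora has the higher underlying rate.

Eldora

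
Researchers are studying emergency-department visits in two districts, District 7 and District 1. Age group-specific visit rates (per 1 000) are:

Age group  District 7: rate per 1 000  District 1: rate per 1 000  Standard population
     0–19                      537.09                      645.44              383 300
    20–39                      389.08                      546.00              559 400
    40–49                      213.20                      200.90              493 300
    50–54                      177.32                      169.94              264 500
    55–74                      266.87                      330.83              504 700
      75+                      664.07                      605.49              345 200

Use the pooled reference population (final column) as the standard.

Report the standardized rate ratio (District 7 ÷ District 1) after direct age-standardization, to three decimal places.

0.876

Standard total = 2 550 400; weights = 0.1503, 0.2193, 0.1934, 0.1037, 0.1979, 0.1354.
District 7: 0.1503×537.09 + 0.2193×389.08 + 0.1934×213.20 + 0.1037×177.32 + 0.1979×266.87 + 0.1354×664.07 = 368.3802 per 1 000.
District 1: 0.1503×645.44 + 0.2193×546.00 + 0.1934×200.90 + 0.1037×169.94 + 0.1979×330.83 + 0.1354×605.49 = 420.6664 per 1 000.
Ratio = 368.3802 ÷ 420.6664 = 0.87571.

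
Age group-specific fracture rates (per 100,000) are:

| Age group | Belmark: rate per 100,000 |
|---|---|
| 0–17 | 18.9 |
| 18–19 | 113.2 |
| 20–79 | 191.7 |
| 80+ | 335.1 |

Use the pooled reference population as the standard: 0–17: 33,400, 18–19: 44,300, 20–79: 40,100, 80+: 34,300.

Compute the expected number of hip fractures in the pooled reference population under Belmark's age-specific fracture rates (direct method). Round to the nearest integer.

248

Expected hip fractures = Σ (standard pop × age-specific rate ÷ 100,000)
= 33,400×18.9/100,000 + 44,300×113.2/100,000 + 40,100×191.7/100,000 + 34,300×335.1/100,000
= 6.31 + 50.15 + 76.87 + 114.94 = 248.27.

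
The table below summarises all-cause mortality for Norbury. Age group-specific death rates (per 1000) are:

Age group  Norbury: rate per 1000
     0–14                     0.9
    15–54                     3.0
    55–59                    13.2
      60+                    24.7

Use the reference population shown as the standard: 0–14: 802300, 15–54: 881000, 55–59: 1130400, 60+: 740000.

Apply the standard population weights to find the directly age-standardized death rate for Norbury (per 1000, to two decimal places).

Standard total = 3553700; weights = 0.2258, 0.2479, 0.3181, 0.2082.
Standardized rate: 0.2258×0.9 + 0.2479×3.0 + 0.3181×13.2 + 0.2082×24.7 = 10.2891 per 1000.

10.29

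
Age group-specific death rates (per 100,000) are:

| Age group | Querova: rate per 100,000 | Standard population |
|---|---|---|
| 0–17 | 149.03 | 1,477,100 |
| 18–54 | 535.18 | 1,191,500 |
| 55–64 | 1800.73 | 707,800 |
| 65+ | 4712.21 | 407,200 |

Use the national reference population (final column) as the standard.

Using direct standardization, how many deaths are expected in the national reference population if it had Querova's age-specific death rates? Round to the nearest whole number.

40512

Expected deaths = Σ (standard pop × age-specific rate ÷ 100,000)
= 1,477,100×149.03/100,000 + 1,191,500×535.18/100,000 + 707,800×1800.73/100,000 + 407,200×4712.21/100,000
= 2201.32 + 6376.67 + 12745.57 + 19188.12 = 40511.68.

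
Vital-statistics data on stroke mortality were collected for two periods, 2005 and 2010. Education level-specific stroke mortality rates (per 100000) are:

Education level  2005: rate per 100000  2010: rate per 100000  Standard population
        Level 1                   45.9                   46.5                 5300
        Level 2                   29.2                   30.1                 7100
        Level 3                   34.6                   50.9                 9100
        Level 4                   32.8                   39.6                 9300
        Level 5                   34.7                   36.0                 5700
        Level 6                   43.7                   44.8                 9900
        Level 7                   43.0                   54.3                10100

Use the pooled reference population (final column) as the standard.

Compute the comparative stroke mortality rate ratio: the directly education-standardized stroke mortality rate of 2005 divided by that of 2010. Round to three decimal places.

0.858

Standard total = 56500; weights = 0.0938, 0.1257, 0.1611, 0.1646, 0.1009, 0.1752, 0.1788.
2005: 0.0938×45.9 + 0.1257×29.2 + 0.1611×34.6 + 0.1646×32.8 + 0.1009×34.7 + 0.1752×43.7 + 0.1788×43.0 = 37.7913 per 100000.
2010: 0.0938×46.5 + 0.1257×30.1 + 0.1611×50.9 + 0.1646×39.6 + 0.1009×36.0 + 0.1752×44.8 + 0.1788×54.3 = 44.0492 per 100000.
Ratio = 37.7913 ÷ 44.0492 = 0.85793.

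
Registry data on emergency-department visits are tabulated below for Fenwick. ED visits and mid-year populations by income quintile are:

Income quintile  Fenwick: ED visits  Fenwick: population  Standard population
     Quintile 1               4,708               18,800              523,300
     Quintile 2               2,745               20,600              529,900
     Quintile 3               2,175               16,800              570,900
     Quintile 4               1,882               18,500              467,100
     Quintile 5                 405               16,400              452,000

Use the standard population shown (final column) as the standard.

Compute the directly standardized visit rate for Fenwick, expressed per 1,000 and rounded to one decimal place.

Income-specific rates per 1,000 for Fenwick: 250.426, 133.252, 129.464, 101.730, 24.695.
Standard total = 2,543,200; weights = 0.2058, 0.2084, 0.2245, 0.1837, 0.1777.
Standardized rate: 0.2058×250.426 + 0.2084×133.252 + 0.2245×129.464 + 0.1837×101.730 + 0.1777×24.695 = 131.4287 per 1,000.

131.4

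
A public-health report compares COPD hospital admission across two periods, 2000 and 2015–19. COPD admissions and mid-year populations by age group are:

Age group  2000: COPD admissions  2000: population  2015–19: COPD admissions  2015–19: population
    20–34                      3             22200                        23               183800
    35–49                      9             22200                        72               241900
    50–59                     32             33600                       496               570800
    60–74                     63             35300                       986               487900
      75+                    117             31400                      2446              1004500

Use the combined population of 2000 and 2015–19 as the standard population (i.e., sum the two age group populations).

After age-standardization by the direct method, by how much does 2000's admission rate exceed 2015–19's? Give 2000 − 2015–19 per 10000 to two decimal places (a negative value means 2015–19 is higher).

4.92

Age-specific rates per 10000 for 2000: 1.35, 4.05, 9.52, 17.85, 37.26.
For 2015–19: 1.25, 2.98, 8.69, 20.21, 24.35.
Combined standard total = 2633600; weights = 0.0782, 0.1003, 0.2295, 0.1987, 0.3933.
2000: 0.0782×1.35 + 0.1003×4.05 + 0.2295×9.52 + 0.1987×17.85 + 0.3933×37.26 = 20.8998 per 10000.
2015–19: 0.0782×1.25 + 0.1003×2.98 + 0.2295×8.69 + 0.1987×20.21 + 0.3933×24.35 = 15.9834 per 10000.
Difference = 20.8998 − 15.9834 = 4.9164.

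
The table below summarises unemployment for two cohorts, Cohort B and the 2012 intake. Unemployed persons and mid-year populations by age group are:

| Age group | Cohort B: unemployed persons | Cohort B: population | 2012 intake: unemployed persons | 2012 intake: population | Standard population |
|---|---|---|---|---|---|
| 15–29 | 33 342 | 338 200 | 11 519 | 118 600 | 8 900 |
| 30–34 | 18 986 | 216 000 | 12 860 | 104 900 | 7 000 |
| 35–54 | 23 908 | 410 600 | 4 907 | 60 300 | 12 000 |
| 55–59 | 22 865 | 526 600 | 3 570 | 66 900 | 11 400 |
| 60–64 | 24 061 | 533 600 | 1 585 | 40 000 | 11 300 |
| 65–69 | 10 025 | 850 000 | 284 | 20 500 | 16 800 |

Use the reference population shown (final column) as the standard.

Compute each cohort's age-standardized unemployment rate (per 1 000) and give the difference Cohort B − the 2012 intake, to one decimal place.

-8.8

Age-specific rates per 1 000 for Cohort B: 98.587, 87.898, 58.227, 43.420, 45.092, 11.794.
For the 2012 intake: 97.125, 122.593, 81.376, 53.363, 39.625, 13.854.
Standard total = 67 400; weights = 0.1320, 0.1039, 0.1780, 0.1691, 0.1677, 0.2493.
Cohort B: 0.1320×98.587 + 0.1039×87.898 + 0.1780×58.227 + 0.1691×43.420 + 0.1677×45.092 + 0.2493×11.794 = 50.3576 per 1 000.
The 2012 intake: 0.1320×97.125 + 0.1039×122.593 + 0.1780×81.376 + 0.1691×53.363 + 0.1677×39.625 + 0.2493×13.854 = 59.1680 per 1 000.
Difference = 50.3576 − 59.1680 = -8.8104.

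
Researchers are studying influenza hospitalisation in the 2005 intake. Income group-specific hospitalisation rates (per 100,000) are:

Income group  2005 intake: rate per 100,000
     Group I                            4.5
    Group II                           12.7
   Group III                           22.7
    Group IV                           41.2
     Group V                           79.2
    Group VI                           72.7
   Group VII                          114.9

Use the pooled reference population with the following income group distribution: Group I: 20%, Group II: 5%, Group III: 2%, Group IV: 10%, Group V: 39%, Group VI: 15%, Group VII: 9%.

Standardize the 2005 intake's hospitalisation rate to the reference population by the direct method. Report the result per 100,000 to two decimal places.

58.24

Standard weights: 0.20, 0.05, 0.02, 0.10, 0.39, 0.15, 0.09.
Standardized rate: 0.2000×4.5 + 0.0500×12.7 + 0.0200×22.7 + 0.1000×41.2 + 0.3900×79.2 + 0.1500×72.7 + 0.0900×114.9 = 58.2430 per 100,000.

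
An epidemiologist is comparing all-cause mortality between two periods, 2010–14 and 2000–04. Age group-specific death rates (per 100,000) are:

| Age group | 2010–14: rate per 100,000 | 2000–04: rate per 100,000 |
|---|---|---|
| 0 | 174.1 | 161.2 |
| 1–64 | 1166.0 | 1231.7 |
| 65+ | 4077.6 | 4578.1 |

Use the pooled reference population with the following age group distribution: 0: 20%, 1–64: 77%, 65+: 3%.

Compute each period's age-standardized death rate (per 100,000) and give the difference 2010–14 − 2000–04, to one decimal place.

-63.0

Standard weights: 0.20, 0.77, 0.03.
2010–14: 0.2000×174.1 + 0.7700×1166.0 + 0.0300×4077.6 = 1054.9680 per 100,000.
2000–04: 0.2000×161.2 + 0.7700×1231.7 + 0.0300×4578.1 = 1117.9920 per 100,000.
Difference = 1054.9680 − 1117.9920 = -63.0240.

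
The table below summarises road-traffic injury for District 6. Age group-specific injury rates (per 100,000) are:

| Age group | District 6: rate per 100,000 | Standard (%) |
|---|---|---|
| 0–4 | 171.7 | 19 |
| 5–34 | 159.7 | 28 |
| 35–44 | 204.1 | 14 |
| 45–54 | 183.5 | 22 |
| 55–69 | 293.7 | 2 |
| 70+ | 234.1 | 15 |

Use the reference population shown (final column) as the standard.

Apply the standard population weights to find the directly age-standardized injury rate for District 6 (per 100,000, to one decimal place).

187.3

Standard weights: 0.19, 0.28, 0.14, 0.22, 0.02, 0.15.
Standardized rate: 0.1900×171.7 + 0.2800×159.7 + 0.1400×204.1 + 0.2200×183.5 + 0.0200×293.7 + 0.1500×234.1 = 187.2720 per 100,000.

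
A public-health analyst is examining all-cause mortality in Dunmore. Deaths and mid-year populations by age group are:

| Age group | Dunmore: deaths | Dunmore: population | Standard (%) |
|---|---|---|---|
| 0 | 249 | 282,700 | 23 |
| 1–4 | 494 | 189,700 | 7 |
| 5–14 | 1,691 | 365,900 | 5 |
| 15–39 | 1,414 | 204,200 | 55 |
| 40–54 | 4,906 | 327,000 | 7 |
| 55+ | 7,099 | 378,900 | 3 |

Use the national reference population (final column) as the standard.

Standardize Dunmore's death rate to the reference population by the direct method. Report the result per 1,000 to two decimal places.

Age-specific rates per 1,000 for Dunmore: 0.881, 2.604, 4.621, 6.925, 15.003, 18.736.
Standard weights: 0.23, 0.07, 0.05, 0.55, 0.07, 0.03.
Standardized rate: 0.2300×0.881 + 0.0700×2.604 + 0.0500×4.621 + 0.5500×6.925 + 0.0700×15.003 + 0.0300×18.736 = 6.0368 per 1,000.

6.04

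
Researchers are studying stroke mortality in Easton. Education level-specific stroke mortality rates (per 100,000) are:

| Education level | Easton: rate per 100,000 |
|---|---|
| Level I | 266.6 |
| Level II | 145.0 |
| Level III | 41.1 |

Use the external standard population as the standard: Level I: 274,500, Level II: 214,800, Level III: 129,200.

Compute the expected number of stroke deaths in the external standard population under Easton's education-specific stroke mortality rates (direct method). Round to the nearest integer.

Expected stroke deaths = Σ (standard pop × education-specific rate ÷ 100,000)
= 274,500×266.6/100,000 + 214,800×145.0/100,000 + 129,200×41.1/100,000
= 731.82 + 311.46 + 53.10 = 1096.38.

1096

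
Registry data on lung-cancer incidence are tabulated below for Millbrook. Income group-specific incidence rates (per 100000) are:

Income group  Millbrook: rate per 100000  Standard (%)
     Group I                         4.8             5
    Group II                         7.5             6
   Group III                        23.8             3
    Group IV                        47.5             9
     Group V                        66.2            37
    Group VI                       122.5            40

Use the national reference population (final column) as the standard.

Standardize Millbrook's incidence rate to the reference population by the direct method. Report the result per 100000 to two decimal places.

79.17

Standard weights: 0.05, 0.06, 0.03, 0.09, 0.37, 0.40.
Standardized rate: 0.0500×4.8 + 0.0600×7.5 + 0.0300×23.8 + 0.0900×47.5 + 0.3700×66.2 + 0.4000×122.5 = 79.1730 per 100000.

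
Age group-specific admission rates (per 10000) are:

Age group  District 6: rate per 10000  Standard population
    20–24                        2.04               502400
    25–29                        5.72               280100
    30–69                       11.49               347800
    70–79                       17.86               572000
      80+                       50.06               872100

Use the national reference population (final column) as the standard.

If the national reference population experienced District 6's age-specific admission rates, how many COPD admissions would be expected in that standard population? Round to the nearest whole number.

6050

Expected COPD admissions = Σ (standard pop × age-specific rate ÷ 10000)
= 502400×2.04/10000 + 280100×5.72/10000 + 347800×11.49/10000 + 572000×17.86/10000 + 872100×50.06/10000
= 102.49 + 160.22 + 399.62 + 1021.59 + 4365.73 = 6049.65.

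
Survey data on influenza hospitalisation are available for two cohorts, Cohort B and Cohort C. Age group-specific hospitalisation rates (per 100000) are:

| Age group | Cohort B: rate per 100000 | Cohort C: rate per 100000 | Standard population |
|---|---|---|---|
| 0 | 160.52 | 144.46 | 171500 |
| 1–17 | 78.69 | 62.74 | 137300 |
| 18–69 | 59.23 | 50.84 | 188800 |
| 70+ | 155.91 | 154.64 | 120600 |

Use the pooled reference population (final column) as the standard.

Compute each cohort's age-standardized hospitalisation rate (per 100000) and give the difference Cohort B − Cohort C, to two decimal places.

10.81

Standard total = 618200; weights = 0.2774, 0.2221, 0.3054, 0.1951.
Cohort B: 0.2774×160.52 + 0.2221×78.69 + 0.3054×59.23 + 0.1951×155.91 = 110.5123 per 100000.
Cohort C: 0.2774×144.46 + 0.2221×62.74 + 0.3054×50.84 + 0.1951×154.64 = 99.7044 per 100000.
Difference = 110.5123 − 99.7044 = 10.8079.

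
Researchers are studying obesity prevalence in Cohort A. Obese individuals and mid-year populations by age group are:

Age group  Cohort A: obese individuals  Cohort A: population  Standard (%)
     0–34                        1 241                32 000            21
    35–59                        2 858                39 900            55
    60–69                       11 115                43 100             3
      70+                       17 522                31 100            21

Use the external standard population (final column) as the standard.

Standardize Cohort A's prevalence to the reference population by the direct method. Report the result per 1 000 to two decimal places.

173.59

Age-specific rates per 1 000 for Cohort A: 38.781, 71.629, 257.889, 563.408.
Standard weights: 0.21, 0.55, 0.03, 0.21.
Standardized rate: 0.2100×38.781 + 0.5500×71.629 + 0.0300×257.889 + 0.2100×563.408 = 173.5925 per 1 000.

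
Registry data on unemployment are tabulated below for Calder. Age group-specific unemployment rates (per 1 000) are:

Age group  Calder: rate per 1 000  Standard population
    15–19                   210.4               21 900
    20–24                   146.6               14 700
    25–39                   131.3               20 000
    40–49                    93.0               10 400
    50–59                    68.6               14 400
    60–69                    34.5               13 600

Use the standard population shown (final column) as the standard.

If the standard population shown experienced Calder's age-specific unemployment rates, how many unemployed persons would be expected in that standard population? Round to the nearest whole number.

Expected unemployed persons = Σ (standard pop × age-specific rate ÷ 1 000)
= 21 900×210.4/1 000 + 14 700×146.6/1 000 + 20 000×131.3/1 000 + 10 400×93.0/1 000 + 14 400×68.6/1 000 + 13 600×34.5/1 000
= 4607.76 + 2155.02 + 2626.00 + 967.20 + 987.84 + 469.20 = 11813.02.

11813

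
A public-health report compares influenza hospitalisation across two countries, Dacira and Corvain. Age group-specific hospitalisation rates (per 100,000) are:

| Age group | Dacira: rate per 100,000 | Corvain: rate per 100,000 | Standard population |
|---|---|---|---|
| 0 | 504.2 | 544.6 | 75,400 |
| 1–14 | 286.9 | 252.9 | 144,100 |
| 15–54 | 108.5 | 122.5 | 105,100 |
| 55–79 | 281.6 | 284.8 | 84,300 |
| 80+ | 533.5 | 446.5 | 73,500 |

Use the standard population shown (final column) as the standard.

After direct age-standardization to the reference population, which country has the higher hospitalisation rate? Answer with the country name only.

Standard total = 482,400; weights = 0.1563, 0.2987, 0.2179, 0.1748, 0.1524.
Dacira: 0.1563×504.2 + 0.2987×286.9 + 0.2179×108.5 + 0.1748×281.6 + 0.1524×533.5 = 318.6431 per 100,000.
Corvain: 0.1563×544.6 + 0.2987×252.9 + 0.2179×122.5 + 0.1748×284.8 + 0.1524×446.5 = 305.1552 per 100,000.

Dacira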